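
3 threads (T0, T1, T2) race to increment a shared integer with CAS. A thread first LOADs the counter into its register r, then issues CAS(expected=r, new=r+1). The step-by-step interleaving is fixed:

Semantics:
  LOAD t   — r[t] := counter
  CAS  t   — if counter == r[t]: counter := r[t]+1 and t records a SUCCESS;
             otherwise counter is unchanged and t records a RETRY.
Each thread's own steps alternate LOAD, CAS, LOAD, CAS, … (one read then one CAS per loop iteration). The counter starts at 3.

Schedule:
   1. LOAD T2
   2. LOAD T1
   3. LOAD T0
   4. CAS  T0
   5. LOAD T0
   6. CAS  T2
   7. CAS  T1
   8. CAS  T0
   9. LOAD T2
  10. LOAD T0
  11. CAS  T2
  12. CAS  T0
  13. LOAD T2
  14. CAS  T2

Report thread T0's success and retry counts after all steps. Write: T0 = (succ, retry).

T0 = (2, 1)

#1 T2 reads 3
#2 T1 reads 3
#3 T0 reads 3
#4 T0 CAS(3→4) writes; counter now 4
#5 T0 reads 4
#6 T2 CAS(3→4) fails; counter now 4
#7 T1 CAS(3→4) fails; counter now 4
#8 T0 CAS(4→5) writes; counter now 5
#9 T2 reads 5
#10 T0 reads 5
#11 T2 CAS(5→6) writes; counter now 6
#12 T0 CAS(5→6) fails; counter now 6
#13 T2 reads 6
#14 T2 CAS(6→7) writes; counter now 7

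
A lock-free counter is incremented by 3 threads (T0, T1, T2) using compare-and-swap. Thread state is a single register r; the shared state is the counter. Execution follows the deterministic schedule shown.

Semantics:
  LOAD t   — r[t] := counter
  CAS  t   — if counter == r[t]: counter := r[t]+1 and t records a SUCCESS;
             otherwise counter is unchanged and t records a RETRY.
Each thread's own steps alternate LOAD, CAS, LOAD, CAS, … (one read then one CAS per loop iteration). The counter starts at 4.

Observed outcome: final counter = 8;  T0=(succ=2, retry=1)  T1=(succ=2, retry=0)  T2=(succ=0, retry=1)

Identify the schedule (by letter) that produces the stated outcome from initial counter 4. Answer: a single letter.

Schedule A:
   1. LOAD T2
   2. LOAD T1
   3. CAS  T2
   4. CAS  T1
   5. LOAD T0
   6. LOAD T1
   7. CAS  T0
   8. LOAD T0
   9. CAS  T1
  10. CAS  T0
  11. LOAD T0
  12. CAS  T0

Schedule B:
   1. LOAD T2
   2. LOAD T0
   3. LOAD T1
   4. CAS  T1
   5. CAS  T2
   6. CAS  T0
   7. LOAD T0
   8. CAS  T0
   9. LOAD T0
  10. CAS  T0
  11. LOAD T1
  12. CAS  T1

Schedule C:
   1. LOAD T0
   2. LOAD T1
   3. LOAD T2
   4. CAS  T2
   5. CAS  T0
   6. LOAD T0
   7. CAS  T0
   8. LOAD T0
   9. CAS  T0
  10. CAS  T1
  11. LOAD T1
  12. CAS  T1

B

Simulating candidate B:
step 1: T2 LOAD ⇒ load; ctr=4 reg=4
step 2: T0 LOAD ⇒ load; ctr=4 reg=4
step 3: T1 LOAD ⇒ load; ctr=4 reg=4
step 4: T1 CAS ⇒ ok; ctr=5 reg=4
step 5: T2 CAS ⇒ retry; ctr=5 reg=4
step 6: T0 CAS ⇒ retry; ctr=5 reg=4
step 7: T0 LOAD ⇒ load; ctr=5 reg=5
step 8: T0 CAS ⇒ ok; ctr=6 reg=5
step 9: T0 LOAD ⇒ load; ctr=6 reg=6
step 10: T0 CAS ⇒ ok; ctr=7 reg=6
step 11: T1 LOAD ⇒ load; ctr=7 reg=7
step 12: T1 CAS ⇒ ok; ctr=8 reg=7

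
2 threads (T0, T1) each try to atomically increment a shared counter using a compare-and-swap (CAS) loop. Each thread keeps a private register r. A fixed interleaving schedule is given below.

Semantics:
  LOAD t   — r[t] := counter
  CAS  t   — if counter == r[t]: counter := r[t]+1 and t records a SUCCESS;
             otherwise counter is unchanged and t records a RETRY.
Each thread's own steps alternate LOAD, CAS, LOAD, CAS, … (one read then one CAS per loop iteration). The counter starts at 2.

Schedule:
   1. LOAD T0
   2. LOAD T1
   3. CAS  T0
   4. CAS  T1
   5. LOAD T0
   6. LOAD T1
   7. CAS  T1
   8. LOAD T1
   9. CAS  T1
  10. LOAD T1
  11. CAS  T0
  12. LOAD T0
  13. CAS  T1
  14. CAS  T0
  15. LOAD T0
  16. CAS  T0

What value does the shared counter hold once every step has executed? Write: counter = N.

counter = 7

   1) LOAD T0:  M=2  r_T0=2
   2) LOAD T1:  M=2  r_T1=2
   3) CAS  T0:  M=3  r_T0=2 ✓
   4) CAS  T1:  M=3  r_T1=2 ✗
   5) LOAD T0:  M=3  r_T0=3
   6) LOAD T1:  M=3  r_T1=3
   7) CAS  T1:  M=4  r_T1=3 ✓
   8) LOAD T1:  M=4  r_T1=4
   9) CAS  T1:  M=5  r_T1=4 ✓
  10) LOAD T1:  M=5  r_T1=5
  11) CAS  T0:  M=5  r_T0=3 ✗
  12) LOAD T0:  M=5  r_T0=5
  13) CAS  T1:  M=6  r_T1=5 ✓
  14) CAS  T0:  M=6  r_T0=5 ✗
  15) LOAD T0:  M=6  r_T0=6
  16) CAS  T0:  M=7  r_T0=6 ✓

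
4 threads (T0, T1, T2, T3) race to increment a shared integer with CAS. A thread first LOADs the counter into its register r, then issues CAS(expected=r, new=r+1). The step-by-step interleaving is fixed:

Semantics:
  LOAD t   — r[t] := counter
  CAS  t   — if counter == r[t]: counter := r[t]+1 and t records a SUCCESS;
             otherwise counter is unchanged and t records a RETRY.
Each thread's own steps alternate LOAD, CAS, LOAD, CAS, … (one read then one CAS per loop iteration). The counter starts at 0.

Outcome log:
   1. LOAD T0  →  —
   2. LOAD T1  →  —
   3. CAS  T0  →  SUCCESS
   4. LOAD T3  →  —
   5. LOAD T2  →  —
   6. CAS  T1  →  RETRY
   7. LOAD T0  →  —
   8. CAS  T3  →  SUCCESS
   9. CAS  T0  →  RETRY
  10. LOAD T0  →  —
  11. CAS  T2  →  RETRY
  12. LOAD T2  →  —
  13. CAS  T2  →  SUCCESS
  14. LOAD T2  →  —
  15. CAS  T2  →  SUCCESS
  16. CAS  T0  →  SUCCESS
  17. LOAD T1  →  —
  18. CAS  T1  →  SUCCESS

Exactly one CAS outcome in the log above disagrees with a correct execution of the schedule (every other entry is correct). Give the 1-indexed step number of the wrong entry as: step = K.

Re-executing:
#1 T0 reads 0
#2 T1 reads 0
#3 T0 CAS(0→1) writes; counter now 1
#4 T3 reads 1
#5 T2 reads 1
#6 T1 CAS(0→1) fails; counter now 1
#7 T0 reads 1
#8 T3 CAS(1→2) writes; counter now 2
#9 T0 CAS(1→2) fails; counter now 2
#10 T0 reads 2
#11 T2 CAS(1→2) fails; counter now 2
#12 T2 reads 2
#13 T2 CAS(2→3) writes; counter now 3
#14 T2 reads 3
#15 T2 CAS(3→4) writes; counter now 4
#16 T0 CAS(2→3) fails; counter now 4
#17 T1 reads 4
#18 T1 CAS(4→5) writes; counter now 5
Flip is step 16.

step = 16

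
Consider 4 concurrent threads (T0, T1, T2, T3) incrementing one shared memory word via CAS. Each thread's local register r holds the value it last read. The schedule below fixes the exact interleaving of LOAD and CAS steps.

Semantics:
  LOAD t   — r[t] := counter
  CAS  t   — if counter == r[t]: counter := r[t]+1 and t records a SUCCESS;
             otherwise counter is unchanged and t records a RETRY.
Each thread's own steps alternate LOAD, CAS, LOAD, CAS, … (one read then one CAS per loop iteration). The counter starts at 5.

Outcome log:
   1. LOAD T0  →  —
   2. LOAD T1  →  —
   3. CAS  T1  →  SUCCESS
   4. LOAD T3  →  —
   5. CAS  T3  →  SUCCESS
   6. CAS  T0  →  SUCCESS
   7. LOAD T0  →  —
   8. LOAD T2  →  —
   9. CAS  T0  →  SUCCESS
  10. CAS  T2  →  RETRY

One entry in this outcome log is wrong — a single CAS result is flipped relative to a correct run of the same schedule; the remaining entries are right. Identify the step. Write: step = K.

Re-executing:
[1] T0.load  rd  (counter 5, T0.r 5)
[2] T1.load  rd  (counter 5, T1.r 5)
[3] T1.cas  hit  (counter 6, T1.r 5)
[4] T3.load  rd  (counter 6, T3.r 6)
[5] T3.cas  hit  (counter 7, T3.r 6)
[6] T0.cas  miss  (counter 7, T0.r 5)
[7] T0.load  rd  (counter 7, T0.r 7)
[8] T2.load  rd  (counter 7, T2.r 7)
[9] T0.cas  hit  (counter 8, T0.r 7)
[10] T2.cas  miss  (counter 8, T2.r 7)
Mismatch at 6.

step = 6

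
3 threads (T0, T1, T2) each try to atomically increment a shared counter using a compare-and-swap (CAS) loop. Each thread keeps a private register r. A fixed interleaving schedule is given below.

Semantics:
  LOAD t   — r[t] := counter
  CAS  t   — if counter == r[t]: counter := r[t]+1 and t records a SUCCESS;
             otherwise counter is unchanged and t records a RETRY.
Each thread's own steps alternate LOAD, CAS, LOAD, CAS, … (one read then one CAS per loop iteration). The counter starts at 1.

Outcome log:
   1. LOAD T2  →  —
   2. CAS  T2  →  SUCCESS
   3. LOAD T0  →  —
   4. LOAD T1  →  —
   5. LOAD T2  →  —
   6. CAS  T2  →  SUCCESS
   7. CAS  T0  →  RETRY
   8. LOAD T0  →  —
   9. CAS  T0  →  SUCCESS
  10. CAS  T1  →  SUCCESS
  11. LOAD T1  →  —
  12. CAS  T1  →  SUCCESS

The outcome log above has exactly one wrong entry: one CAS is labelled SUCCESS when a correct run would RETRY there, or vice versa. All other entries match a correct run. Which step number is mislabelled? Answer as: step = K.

Reference trace:
step 1: T2 LOAD ⇒ load; ctr=1 reg=1
step 2: T2 CAS ⇒ ok; ctr=2 reg=1
step 3: T0 LOAD ⇒ load; ctr=2 reg=2
step 4: T1 LOAD ⇒ load; ctr=2 reg=2
step 5: T2 LOAD ⇒ load; ctr=2 reg=2
step 6: T2 CAS ⇒ ok; ctr=3 reg=2
step 7: T0 CAS ⇒ retry; ctr=3 reg=2
step 8: T0 LOAD ⇒ load; ctr=3 reg=3
step 9: T0 CAS ⇒ ok; ctr=4 reg=3
step 10: T1 CAS ⇒ retry; ctr=4 reg=2
step 11: T1 LOAD ⇒ load; ctr=4 reg=4
step 12: T1 CAS ⇒ ok; ctr=5 reg=4
Mismatch at 10.

step = 10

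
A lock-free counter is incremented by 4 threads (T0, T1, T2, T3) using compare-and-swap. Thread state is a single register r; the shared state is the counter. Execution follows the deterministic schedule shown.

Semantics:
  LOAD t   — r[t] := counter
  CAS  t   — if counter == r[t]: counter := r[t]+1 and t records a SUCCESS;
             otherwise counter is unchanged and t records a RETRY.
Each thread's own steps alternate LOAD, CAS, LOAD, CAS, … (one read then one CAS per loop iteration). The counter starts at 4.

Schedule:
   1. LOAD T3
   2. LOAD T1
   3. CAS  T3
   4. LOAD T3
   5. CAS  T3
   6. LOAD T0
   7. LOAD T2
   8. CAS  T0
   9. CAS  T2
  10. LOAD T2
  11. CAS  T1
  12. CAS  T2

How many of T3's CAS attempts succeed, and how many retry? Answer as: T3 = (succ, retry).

#1 T3 reads 4
#2 T1 reads 4
#3 T3 CAS(4→5) writes; counter now 5
#4 T3 reads 5
#5 T3 CAS(5→6) writes; counter now 6
#6 T0 reads 6
#7 T2 reads 6
#8 T0 CAS(6→7) writes; counter now 7
#9 T2 CAS(6→7) fails; counter now 7
#10 T2 reads 7
#11 T1 CAS(4→5) fails; counter now 7
#12 T2 CAS(7→8) writes; counter now 8

T3 = (2, 0)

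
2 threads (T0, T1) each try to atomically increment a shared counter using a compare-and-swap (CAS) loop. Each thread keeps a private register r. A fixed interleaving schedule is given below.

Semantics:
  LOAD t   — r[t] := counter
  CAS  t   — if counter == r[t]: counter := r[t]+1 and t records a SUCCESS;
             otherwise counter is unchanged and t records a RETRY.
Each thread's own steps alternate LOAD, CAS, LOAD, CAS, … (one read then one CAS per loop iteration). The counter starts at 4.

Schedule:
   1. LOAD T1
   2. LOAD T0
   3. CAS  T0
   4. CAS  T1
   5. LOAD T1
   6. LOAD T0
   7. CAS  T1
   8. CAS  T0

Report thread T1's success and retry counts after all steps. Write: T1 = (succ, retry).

#1 T1 reads 4
#2 T0 reads 4
#3 T0 CAS(4→5) writes; counter now 5
#4 T1 CAS(4→5) fails; counter now 5
#5 T1 reads 5
#6 T0 reads 5
#7 T1 CAS(5→6) writes; counter now 6
#8 T0 CAS(5→6) fails; counter now 6

T1 = (1, 1)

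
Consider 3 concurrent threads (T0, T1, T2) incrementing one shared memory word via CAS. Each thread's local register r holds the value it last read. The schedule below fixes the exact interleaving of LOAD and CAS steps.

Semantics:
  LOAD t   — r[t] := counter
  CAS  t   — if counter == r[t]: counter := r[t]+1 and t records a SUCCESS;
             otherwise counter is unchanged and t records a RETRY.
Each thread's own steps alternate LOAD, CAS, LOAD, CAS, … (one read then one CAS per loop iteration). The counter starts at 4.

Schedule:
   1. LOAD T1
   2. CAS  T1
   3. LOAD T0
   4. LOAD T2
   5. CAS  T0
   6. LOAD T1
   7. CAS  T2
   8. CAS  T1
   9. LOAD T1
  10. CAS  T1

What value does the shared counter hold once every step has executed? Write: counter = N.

#1 T1 reads 4
#2 T1 CAS(4→5) writes; counter now 5
#3 T0 reads 5
#4 T2 reads 5
#5 T0 CAS(5→6) writes; counter now 6
#6 T1 reads 6
#7 T2 CAS(5→6) fails; counter now 6
#8 T1 CAS(6→7) writes; counter now 7
#9 T1 reads 7
#10 T1 CAS(7→8) writes; counter now 8

counter = 8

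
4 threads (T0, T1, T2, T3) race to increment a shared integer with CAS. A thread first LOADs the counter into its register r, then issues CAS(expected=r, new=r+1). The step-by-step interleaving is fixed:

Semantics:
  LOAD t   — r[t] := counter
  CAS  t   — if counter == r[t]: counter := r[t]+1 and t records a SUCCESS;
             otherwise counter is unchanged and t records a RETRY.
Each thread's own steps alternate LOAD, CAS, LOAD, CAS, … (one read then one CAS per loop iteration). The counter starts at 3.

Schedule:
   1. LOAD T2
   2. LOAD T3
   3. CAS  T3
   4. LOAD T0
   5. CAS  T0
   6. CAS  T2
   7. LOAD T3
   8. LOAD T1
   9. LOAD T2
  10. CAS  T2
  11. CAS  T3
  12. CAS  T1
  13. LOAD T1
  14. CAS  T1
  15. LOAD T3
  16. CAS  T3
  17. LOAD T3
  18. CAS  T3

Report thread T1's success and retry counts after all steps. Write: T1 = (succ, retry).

T1 = (1, 1)

step 1: T2 LOAD ⇒ load; ctr=3 reg=3
step 2: T3 LOAD ⇒ load; ctr=3 reg=3
step 3: T3 CAS ⇒ ok; ctr=4 reg=3
step 4: T0 LOAD ⇒ load; ctr=4 reg=4
step 5: T0 CAS ⇒ ok; ctr=5 reg=4
step 6: T2 CAS ⇒ retry; ctr=5 reg=3
step 7: T3 LOAD ⇒ load; ctr=5 reg=5
step 8: T1 LOAD ⇒ load; ctr=5 reg=5
step 9: T2 LOAD ⇒ load; ctr=5 reg=5
step 10: T2 CAS ⇒ ok; ctr=6 reg=5
step 11: T3 CAS ⇒ retry; ctr=6 reg=5
step 12: T1 CAS ⇒ retry; ctr=6 reg=5
step 13: T1 LOAD ⇒ load; ctr=6 reg=6
step 14: T1 CAS ⇒ ok; ctr=7 reg=6
step 15: T3 LOAD ⇒ load; ctr=7 reg=7
step 16: T3 CAS ⇒ ok; ctr=8 reg=7
step 17: T3 LOAD ⇒ load; ctr=8 reg=8
step 18: T3 CAS ⇒ ok; ctr=9 reg=8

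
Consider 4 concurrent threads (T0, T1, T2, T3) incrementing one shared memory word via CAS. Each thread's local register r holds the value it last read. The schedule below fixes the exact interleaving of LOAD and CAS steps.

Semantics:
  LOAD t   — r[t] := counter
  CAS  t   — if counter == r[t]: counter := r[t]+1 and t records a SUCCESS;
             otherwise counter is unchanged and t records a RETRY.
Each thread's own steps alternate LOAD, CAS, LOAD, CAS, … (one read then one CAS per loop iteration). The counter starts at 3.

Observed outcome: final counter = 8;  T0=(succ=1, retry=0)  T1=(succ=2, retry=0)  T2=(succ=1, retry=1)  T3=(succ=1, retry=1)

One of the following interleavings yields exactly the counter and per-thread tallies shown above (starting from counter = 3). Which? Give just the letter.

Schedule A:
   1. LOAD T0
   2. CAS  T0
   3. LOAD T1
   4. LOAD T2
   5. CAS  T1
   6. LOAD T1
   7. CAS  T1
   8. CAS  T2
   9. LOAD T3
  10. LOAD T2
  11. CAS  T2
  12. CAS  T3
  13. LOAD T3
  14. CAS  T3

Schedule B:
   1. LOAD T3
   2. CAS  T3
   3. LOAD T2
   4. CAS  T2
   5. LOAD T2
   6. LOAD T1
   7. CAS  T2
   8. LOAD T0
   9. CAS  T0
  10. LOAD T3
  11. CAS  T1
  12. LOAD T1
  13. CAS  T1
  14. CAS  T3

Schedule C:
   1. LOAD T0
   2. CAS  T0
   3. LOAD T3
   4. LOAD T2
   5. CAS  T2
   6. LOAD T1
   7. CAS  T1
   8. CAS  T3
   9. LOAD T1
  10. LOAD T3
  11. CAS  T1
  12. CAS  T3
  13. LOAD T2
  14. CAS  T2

Run A:
step 1: T0 LOAD ⇒ load; ctr=3 reg=3
step 2: T0 CAS ⇒ ok; ctr=4 reg=3
step 3: T1 LOAD ⇒ load; ctr=4 reg=4
step 4: T2 LOAD ⇒ load; ctr=4 reg=4
step 5: T1 CAS ⇒ ok; ctr=5 reg=4
step 6: T1 LOAD ⇒ load; ctr=5 reg=5
step 7: T1 CAS ⇒ ok; ctr=6 reg=5
step 8: T2 CAS ⇒ retry; ctr=6 reg=4
step 9: T3 LOAD ⇒ load; ctr=6 reg=6
step 10: T2 LOAD ⇒ load; ctr=6 reg=6
step 11: T2 CAS ⇒ ok; ctr=7 reg=6
step 12: T3 CAS ⇒ retry; ctr=7 reg=6
step 13: T3 LOAD ⇒ load; ctr=7 reg=7
step 14: T3 CAS ⇒ ok; ctr=8 reg=7

A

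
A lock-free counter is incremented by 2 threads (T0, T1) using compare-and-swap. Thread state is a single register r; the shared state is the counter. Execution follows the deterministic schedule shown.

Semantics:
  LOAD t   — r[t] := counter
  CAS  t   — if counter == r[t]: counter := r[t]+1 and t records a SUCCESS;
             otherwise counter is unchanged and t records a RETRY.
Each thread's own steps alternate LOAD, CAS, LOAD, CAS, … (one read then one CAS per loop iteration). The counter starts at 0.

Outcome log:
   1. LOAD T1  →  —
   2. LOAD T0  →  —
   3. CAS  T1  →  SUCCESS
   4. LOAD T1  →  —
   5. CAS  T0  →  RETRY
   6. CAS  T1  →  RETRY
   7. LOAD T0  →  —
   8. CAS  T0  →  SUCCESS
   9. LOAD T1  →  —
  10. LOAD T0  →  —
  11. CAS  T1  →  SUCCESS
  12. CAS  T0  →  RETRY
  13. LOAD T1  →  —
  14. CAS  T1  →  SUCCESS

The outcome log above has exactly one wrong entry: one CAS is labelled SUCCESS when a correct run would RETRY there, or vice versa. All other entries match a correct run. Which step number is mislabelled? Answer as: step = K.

Correct run:
[1] T1.load  rd  (counter 0, T1.r 0)
[2] T0.load  rd  (counter 0, T0.r 0)
[3] T1.cas  hit  (counter 1, T1.r 0)
[4] T1.load  rd  (counter 1, T1.r 1)
[5] T0.cas  miss  (counter 1, T0.r 0)
[6] T1.cas  hit  (counter 2, T1.r 1)
[7] T0.load  rd  (counter 2, T0.r 2)
[8] T0.cas  hit  (counter 3, T0.r 2)
[9] T1.load  rd  (counter 3, T1.r 3)
[10] T0.load  rd  (counter 3, T0.r 3)
[11] T1.cas  hit  (counter 4, T1.r 3)
[12] T0.cas  miss  (counter 4, T0.r 3)
[13] T1.load  rd  (counter 4, T1.r 4)
[14] T1.cas  hit  (counter 5, T1.r 4)
Log disagrees first at step 6.

step = 6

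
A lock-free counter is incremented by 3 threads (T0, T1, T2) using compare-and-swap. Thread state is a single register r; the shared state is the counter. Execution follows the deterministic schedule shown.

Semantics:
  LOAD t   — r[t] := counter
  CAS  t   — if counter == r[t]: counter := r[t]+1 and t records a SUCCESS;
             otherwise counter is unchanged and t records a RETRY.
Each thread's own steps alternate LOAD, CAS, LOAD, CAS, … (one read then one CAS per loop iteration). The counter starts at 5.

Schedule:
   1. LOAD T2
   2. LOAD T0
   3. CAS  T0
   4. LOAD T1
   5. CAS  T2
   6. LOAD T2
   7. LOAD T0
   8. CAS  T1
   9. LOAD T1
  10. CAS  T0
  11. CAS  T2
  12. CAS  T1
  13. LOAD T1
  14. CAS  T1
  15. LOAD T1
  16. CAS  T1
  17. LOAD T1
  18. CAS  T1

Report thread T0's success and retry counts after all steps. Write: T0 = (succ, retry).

T0 = (1, 1)

#1 T2 reads 5
#2 T0 reads 5
#3 T0 CAS(5→6) writes; counter now 6
#4 T1 reads 6
#5 T2 CAS(5→6) fails; counter now 6
#6 T2 reads 6
#7 T0 reads 6
#8 T1 CAS(6→7) writes; counter now 7
#9 T1 reads 7
#10 T0 CAS(6→7) fails; counter now 7
#11 T2 CAS(6→7) fails; counter now 7
#12 T1 CAS(7→8) writes; counter now 8
#13 T1 reads 8
#14 T1 CAS(8→9) writes; counter now 9
#15 T1 reads 9
#16 T1 CAS(9→10) writes; counter now 10
#17 T1 reads 10
#18 T1 CAS(10→11) writes; counter now 11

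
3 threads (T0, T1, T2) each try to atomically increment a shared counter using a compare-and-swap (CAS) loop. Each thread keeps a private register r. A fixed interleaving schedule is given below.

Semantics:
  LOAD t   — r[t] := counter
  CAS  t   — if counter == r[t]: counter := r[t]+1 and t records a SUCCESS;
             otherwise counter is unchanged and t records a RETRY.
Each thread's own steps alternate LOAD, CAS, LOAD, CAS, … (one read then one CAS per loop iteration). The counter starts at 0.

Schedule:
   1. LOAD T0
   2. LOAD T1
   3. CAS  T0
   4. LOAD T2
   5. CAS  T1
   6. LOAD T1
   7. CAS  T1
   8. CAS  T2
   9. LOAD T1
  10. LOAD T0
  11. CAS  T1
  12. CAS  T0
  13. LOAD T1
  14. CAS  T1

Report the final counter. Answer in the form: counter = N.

counter = 4

   1) LOAD T0:  M=0  r_T0=0
   2) LOAD T1:  M=0  r_T1=0
   3) CAS  T0:  M=1  r_T0=0 ✓
   4) LOAD T2:  M=1  r_T2=1
   5) CAS  T1:  M=1  r_T1=0 ✗
   6) LOAD T1:  M=1  r_T1=1
   7) CAS  T1:  M=2  r_T1=1 ✓
   8) CAS  T2:  M=2  r_T2=1 ✗
   9) LOAD T1:  M=2  r_T1=2
  10) LOAD T0:  M=2  r_T0=2
  11) CAS  T1:  M=3  r_T1=2 ✓
  12) CAS  T0:  M=3  r_T0=2 ✗
  13) LOAD T1:  M=3  r_T1=3
  14) CAS  T1:  M=4  r_T1=3 ✓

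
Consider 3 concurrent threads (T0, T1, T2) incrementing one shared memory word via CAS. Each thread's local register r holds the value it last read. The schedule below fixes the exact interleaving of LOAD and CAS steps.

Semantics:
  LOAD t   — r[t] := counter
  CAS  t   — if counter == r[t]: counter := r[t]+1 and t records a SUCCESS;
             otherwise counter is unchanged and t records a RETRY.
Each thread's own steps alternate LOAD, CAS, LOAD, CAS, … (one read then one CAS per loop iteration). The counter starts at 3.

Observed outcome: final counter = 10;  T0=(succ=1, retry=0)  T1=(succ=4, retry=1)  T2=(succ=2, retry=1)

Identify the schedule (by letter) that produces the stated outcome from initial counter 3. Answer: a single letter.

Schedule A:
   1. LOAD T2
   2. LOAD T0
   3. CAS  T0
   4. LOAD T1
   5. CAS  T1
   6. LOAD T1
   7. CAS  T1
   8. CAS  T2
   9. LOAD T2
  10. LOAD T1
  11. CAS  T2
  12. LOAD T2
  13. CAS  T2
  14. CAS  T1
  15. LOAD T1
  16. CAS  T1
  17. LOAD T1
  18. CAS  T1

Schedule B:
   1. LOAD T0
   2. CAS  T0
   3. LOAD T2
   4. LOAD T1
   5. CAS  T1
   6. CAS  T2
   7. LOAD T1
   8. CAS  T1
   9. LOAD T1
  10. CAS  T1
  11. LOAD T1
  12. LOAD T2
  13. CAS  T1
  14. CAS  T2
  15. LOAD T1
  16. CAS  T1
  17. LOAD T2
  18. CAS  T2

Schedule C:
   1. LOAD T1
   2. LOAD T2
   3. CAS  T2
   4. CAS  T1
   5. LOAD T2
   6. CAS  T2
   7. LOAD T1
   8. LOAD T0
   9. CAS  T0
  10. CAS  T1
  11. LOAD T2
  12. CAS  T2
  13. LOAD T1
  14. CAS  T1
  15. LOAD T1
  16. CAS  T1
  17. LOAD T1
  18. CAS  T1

Run A:
   1) LOAD T2:  M=3  r_T2=3
   2) LOAD T0:  M=3  r_T0=3
   3) CAS  T0:  M=4  r_T0=3 ✓
   4) LOAD T1:  M=4  r_T1=4
   5) CAS  T1:  M=5  r_T1=4 ✓
   6) LOAD T1:  M=5  r_T1=5
   7) CAS  T1:  M=6  r_T1=5 ✓
   8) CAS  T2:  M=6  r_T2=3 ✗
   9) LOAD T2:  M=6  r_T2=6
  10) LOAD T1:  M=6  r_T1=6
  11) CAS  T2:  M=7  r_T2=6 ✓
  12) LOAD T2:  M=7  r_T2=7
  13) CAS  T2:  M=8  r_T2=7 ✓
  14) CAS  T1:  M=8  r_T1=6 ✗
  15) LOAD T1:  M=8  r_T1=8
  16) CAS  T1:  M=9  r_T1=8 ✓
  17) LOAD T1:  M=9  r_T1=9
  18) CAS  T1:  M=10  r_T1=9 ✓

A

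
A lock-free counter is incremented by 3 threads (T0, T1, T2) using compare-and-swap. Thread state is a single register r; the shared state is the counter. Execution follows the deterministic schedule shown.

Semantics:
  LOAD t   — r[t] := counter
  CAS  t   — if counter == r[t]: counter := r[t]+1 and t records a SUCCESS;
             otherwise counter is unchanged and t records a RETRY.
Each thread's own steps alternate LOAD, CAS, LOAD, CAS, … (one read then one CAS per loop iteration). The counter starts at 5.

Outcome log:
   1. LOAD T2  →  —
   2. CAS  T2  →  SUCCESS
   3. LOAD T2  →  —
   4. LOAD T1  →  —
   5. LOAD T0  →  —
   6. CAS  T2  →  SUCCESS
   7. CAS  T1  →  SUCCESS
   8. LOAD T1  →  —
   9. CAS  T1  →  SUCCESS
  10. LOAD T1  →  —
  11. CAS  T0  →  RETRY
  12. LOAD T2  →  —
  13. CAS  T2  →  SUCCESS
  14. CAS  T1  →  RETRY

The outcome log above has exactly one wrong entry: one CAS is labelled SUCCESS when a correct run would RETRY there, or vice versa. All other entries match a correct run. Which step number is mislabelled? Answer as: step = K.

step = 7

Re-executing:
#1 T2 reads 5
#2 T2 CAS(5→6) writes; counter now 6
#3 T2 reads 6
#4 T1 reads 6
#5 T0 reads 6
#6 T2 CAS(6→7) writes; counter now 7
#7 T1 CAS(6→7) fails; counter now 7
#8 T1 reads 7
#9 T1 CAS(7→8) writes; counter now 8
#10 T1 reads 8
#11 T0 CAS(6→7) fails; counter now 8
#12 T2 reads 8
#13 T2 CAS(8→9) writes; counter now 9
#14 T1 CAS(8→9) fails; counter now 9
Log disagrees first at step 7.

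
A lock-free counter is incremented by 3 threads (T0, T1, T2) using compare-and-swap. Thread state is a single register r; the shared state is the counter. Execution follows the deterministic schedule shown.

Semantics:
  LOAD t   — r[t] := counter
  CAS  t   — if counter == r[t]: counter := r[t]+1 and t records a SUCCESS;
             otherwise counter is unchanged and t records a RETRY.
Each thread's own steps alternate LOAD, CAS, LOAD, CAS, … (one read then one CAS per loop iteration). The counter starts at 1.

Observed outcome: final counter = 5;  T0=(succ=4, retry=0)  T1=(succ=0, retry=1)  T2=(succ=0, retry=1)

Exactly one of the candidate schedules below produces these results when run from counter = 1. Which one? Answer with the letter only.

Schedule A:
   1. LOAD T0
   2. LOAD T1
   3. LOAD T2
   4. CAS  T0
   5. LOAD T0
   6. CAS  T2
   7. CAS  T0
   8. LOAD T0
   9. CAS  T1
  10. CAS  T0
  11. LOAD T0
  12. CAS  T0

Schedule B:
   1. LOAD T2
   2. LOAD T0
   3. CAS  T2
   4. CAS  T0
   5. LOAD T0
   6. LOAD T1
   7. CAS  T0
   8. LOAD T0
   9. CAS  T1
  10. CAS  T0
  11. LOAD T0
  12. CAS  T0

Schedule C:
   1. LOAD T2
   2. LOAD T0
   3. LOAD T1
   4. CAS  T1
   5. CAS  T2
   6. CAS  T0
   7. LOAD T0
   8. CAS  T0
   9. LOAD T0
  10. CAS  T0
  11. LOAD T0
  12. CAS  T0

Run A:
step 1: T0 LOAD ⇒ load; ctr=1 reg=1
step 2: T1 LOAD ⇒ load; ctr=1 reg=1
step 3: T2 LOAD ⇒ load; ctr=1 reg=1
step 4: T0 CAS ⇒ ok; ctr=2 reg=1
step 5: T0 LOAD ⇒ load; ctr=2 reg=2
step 6: T2 CAS ⇒ retry; ctr=2 reg=1
step 7: T0 CAS ⇒ ok; ctr=3 reg=2
step 8: T0 LOAD ⇒ load; ctr=3 reg=3
step 9: T1 CAS ⇒ retry; ctr=3 reg=1
step 10: T0 CAS ⇒ ok; ctr=4 reg=3
step 11: T0 LOAD ⇒ load; ctr=4 reg=4
step 12: T0 CAS ⇒ ok; ctr=5 reg=4

A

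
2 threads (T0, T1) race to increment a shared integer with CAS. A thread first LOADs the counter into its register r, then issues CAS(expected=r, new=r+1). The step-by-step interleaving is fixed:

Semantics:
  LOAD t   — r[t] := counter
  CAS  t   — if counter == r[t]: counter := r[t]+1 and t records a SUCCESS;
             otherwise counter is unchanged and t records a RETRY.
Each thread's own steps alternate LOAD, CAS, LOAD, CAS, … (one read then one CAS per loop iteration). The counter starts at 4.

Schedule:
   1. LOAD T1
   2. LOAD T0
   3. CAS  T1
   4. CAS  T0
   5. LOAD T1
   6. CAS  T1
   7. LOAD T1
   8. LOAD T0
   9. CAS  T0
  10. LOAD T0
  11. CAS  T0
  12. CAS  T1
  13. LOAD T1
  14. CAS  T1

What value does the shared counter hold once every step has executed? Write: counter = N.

1. LOAD T1 → mem=4 r[T1]=4 [LOAD]
2. LOAD T0 → mem=4 r[T0]=4 [LOAD]
3. CAS T1 → mem=5 r[T1]=4 [OK]
4. CAS T0 → mem=5 r[T0]=4 [RETRY]
5. LOAD T1 → mem=5 r[T1]=5 [LOAD]
6. CAS T1 → mem=6 r[T1]=5 [OK]
7. LOAD T1 → mem=6 r[T1]=6 [LOAD]
8. LOAD T0 → mem=6 r[T0]=6 [LOAD]
9. CAS T0 → mem=7 r[T0]=6 [OK]
10. LOAD T0 → mem=7 r[T0]=7 [LOAD]
11. CAS T0 → mem=8 r[T0]=7 [OK]
12. CAS T1 → mem=8 r[T1]=6 [RETRY]
13. LOAD T1 → mem=8 r[T1]=8 [LOAD]
14. CAS T1 → mem=9 r[T1]=8 [OK]

counter = 9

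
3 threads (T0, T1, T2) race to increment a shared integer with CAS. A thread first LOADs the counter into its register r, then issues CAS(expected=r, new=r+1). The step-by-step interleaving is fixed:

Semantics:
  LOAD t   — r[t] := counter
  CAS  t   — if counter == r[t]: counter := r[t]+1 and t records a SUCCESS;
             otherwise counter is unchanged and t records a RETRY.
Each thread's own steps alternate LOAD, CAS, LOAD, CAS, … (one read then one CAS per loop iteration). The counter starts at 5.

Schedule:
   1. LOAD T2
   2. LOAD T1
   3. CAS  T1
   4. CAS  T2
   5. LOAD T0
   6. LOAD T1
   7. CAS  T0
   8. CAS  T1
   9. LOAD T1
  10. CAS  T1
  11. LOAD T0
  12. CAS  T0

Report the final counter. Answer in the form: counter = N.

1. LOAD T2 → mem=5 r[T2]=5 [LOAD]
2. LOAD T1 → mem=5 r[T1]=5 [LOAD]
3. CAS T1 → mem=6 r[T1]=5 [OK]
4. CAS T2 → mem=6 r[T2]=5 [RETRY]
5. LOAD T0 → mem=6 r[T0]=6 [LOAD]
6. LOAD T1 → mem=6 r[T1]=6 [LOAD]
7. CAS T0 → mem=7 r[T0]=6 [OK]
8. CAS T1 → mem=7 r[T1]=6 [RETRY]
9. LOAD T1 → mem=7 r[T1]=7 [LOAD]
10. CAS T1 → mem=8 r[T1]=7 [OK]
11. LOAD T0 → mem=8 r[T0]=8 [LOAD]
12. CAS T0 → mem=9 r[T0]=8 [OK]

counter = 9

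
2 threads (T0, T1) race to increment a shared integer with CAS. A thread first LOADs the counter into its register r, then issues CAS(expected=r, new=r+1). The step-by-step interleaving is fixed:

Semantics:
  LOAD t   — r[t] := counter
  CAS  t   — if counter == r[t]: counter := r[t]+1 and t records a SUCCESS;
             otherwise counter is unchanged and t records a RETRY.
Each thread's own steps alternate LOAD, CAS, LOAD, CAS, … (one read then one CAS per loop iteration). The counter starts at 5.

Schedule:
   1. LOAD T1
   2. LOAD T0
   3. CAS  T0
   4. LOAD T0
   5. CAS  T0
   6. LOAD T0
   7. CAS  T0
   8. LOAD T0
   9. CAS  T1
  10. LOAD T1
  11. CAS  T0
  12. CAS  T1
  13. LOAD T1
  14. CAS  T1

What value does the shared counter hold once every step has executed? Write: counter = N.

counter = 10

#1 T1 reads 5
#2 T0 reads 5
#3 T0 CAS(5→6) writes; counter now 6
#4 T0 reads 6
#5 T0 CAS(6→7) writes; counter now 7
#6 T0 reads 7
#7 T0 CAS(7→8) writes; counter now 8
#8 T0 reads 8
#9 T1 CAS(5→6) fails; counter now 8
#10 T1 reads 8
#11 T0 CAS(8→9) writes; counter now 9
#12 T1 CAS(8→9) fails; counter now 9
#13 T1 reads 9
#14 T1 CAS(9→10) writes; counter now 10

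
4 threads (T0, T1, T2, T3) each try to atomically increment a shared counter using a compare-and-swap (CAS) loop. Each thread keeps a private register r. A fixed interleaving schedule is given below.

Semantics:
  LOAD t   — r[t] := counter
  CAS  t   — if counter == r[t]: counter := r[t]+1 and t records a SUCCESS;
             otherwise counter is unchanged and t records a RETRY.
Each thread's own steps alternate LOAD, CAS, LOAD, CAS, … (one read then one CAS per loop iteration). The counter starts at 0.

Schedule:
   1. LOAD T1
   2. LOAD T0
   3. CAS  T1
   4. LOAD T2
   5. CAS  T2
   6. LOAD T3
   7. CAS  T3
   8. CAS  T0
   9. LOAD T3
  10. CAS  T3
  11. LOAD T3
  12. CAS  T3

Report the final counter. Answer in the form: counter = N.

counter = 5

T1 LOAD — after: cnt=0, r=0 — load
T0 LOAD — after: cnt=0, r=0 — load
T1 CAS — after: cnt=1, r=0 — ok
T2 LOAD — after: cnt=1, r=1 — load
T2 CAS — after: cnt=2, r=1 — ok
T3 LOAD — after: cnt=2, r=2 — load
T3 CAS — after: cnt=3, r=2 — ok
T0 CAS — after: cnt=3, r=0 — retry
T3 LOAD — after: cnt=3, r=3 — load
T3 CAS — after: cnt=4, r=3 — ok
T3 LOAD — after: cnt=4, r=4 — load
T3 CAS — after: cnt=5, r=4 — ok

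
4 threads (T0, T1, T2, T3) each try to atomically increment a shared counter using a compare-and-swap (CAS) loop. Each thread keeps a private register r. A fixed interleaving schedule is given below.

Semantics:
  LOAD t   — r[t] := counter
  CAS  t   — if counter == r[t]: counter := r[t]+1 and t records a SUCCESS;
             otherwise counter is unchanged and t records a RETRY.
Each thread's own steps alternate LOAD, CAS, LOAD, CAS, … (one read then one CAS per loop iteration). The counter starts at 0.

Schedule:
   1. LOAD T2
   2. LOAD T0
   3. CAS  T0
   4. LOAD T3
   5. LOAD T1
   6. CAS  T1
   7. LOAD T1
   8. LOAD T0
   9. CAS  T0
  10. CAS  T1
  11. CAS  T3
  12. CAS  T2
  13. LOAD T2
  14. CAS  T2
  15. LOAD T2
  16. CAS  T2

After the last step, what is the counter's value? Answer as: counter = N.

T2 LOAD — after: cnt=0, r=0 — load
T0 LOAD — after: cnt=0, r=0 — load
T0 CAS — after: cnt=1, r=0 — ok
T3 LOAD — after: cnt=1, r=1 — load
T1 LOAD — after: cnt=1, r=1 — load
T1 CAS — after: cnt=2, r=1 — ok
T1 LOAD — after: cnt=2, r=2 — load
T0 LOAD — after: cnt=2, r=2 — load
T0 CAS — after: cnt=3, r=2 — ok
T1 CAS — after: cnt=3, r=2 — retry
T3 CAS — after: cnt=3, r=1 — retry
T2 CAS — after: cnt=3, r=0 — retry
T2 LOAD — after: cnt=3, r=3 — load
T2 CAS — after: cnt=4, r=3 — ok
T2 LOAD — after: cnt=4, r=4 — load
T2 CAS — after: cnt=5, r=4 — ok

counter = 5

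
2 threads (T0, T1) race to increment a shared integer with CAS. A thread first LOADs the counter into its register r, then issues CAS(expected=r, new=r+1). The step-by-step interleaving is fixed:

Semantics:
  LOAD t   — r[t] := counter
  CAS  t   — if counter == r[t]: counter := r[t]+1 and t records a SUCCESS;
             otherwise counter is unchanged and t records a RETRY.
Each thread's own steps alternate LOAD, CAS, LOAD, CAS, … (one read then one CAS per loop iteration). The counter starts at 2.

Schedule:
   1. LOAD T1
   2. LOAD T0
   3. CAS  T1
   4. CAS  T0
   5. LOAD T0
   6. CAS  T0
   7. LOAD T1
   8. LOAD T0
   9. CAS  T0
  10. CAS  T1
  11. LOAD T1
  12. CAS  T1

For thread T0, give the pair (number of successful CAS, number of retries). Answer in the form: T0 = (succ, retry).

T0 = (2, 1)

T1 LOAD — after: cnt=2, r=2 — load
T0 LOAD — after: cnt=2, r=2 — load
T1 CAS — after: cnt=3, r=2 — ok
T0 CAS — after: cnt=3, r=2 — retry
T0 LOAD — after: cnt=3, r=3 — load
T0 CAS — after: cnt=4, r=3 — ok
T1 LOAD — after: cnt=4, r=4 — load
T0 LOAD — after: cnt=4, r=4 — load
T0 CAS — after: cnt=5, r=4 — ok
T1 CAS — after: cnt=5, r=4 — retry
T1 LOAD — after: cnt=5, r=5 — load
T1 CAS — after: cnt=6, r=5 — ok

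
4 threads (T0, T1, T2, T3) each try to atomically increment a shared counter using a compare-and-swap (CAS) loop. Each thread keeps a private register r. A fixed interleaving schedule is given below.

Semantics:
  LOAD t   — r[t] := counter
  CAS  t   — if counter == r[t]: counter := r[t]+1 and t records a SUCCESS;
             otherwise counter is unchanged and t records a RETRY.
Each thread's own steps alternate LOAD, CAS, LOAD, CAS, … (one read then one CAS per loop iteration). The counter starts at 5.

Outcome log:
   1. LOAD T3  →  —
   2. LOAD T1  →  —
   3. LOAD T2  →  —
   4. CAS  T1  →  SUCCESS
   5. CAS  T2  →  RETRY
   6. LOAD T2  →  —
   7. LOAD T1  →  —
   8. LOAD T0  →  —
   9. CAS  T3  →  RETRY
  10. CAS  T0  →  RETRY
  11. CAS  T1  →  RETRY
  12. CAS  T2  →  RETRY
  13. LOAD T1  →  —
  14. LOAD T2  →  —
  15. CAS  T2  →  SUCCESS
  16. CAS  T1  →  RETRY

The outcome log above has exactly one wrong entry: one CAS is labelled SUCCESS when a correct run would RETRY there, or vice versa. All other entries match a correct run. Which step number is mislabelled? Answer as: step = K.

Re-executing:
T3 LOAD — after: cnt=5, r=5 — load
T1 LOAD — after: cnt=5, r=5 — load
T2 LOAD — after: cnt=5, r=5 — load
T1 CAS — after: cnt=6, r=5 — ok
T2 CAS — after: cnt=6, r=5 — retry
T2 LOAD — after: cnt=6, r=6 — load
T1 LOAD — after: cnt=6, r=6 — load
T0 LOAD — after: cnt=6, r=6 — load
T3 CAS — after: cnt=6, r=5 — retry
T0 CAS — after: cnt=7, r=6 — ok
T1 CAS — after: cnt=7, r=6 — retry
T2 CAS — after: cnt=7, r=6 — retry
T1 LOAD — after: cnt=7, r=7 — load
T2 LOAD — after: cnt=7, r=7 — load
T2 CAS — after: cnt=8, r=7 — ok
T1 CAS — after: cnt=8, r=7 — retry
Log disagrees first at step 10.

step = 10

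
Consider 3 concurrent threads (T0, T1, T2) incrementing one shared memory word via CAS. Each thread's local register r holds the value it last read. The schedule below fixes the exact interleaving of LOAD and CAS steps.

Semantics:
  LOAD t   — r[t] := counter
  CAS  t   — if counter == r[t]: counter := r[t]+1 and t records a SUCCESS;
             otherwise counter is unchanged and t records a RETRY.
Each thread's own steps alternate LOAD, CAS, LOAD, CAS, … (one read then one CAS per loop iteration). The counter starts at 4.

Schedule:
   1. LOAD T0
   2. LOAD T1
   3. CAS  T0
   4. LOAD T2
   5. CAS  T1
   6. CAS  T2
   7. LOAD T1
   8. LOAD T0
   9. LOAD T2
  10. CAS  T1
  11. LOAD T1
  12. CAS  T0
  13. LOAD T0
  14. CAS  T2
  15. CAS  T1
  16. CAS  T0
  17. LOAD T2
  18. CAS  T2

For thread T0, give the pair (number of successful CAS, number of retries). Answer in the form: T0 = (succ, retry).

1. LOAD T0 → mem=4 r[T0]=4 [LOAD]
2. LOAD T1 → mem=4 r[T1]=4 [LOAD]
3. CAS T0 → mem=5 r[T0]=4 [OK]
4. LOAD T2 → mem=5 r[T2]=5 [LOAD]
5. CAS T1 → mem=5 r[T1]=4 [RETRY]
6. CAS T2 → mem=6 r[T2]=5 [OK]
7. LOAD T1 → mem=6 r[T1]=6 [LOAD]
8. LOAD T0 → mem=6 r[T0]=6 [LOAD]
9. LOAD T2 → mem=6 r[T2]=6 [LOAD]
10. CAS T1 → mem=7 r[T1]=6 [OK]
11. LOAD T1 → mem=7 r[T1]=7 [LOAD]
12. CAS T0 → mem=7 r[T0]=6 [RETRY]
13. LOAD T0 → mem=7 r[T0]=7 [LOAD]
14. CAS T2 → mem=7 r[T2]=6 [RETRY]
15. CAS T1 → mem=8 r[T1]=7 [OK]
16. CAS T0 → mem=8 r[T0]=7 [RETRY]
17. LOAD T2 → mem=8 r[T2]=8 [LOAD]
18. CAS T2 → mem=9 r[T2]=8 [OK]

T0 = (1, 2)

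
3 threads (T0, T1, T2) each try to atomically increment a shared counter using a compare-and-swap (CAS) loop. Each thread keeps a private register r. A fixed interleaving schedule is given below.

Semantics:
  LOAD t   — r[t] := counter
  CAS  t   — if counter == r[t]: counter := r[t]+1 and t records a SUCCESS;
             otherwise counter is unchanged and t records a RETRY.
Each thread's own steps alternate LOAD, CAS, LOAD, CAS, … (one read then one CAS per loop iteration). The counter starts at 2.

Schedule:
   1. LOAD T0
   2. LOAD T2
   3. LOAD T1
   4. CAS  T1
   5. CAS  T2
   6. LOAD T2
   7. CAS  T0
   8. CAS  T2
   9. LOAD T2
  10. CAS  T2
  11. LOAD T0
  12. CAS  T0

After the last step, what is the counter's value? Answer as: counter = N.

step 1: T0 LOAD ⇒ load; ctr=2 reg=2
step 2: T2 LOAD ⇒ load; ctr=2 reg=2
step 3: T1 LOAD ⇒ load; ctr=2 reg=2
step 4: T1 CAS ⇒ ok; ctr=3 reg=2
step 5: T2 CAS ⇒ retry; ctr=3 reg=2
step 6: T2 LOAD ⇒ load; ctr=3 reg=3
step 7: T0 CAS ⇒ retry; ctr=3 reg=2
step 8: T2 CAS ⇒ ok; ctr=4 reg=3
step 9: T2 LOAD ⇒ load; ctr=4 reg=4
step 10: T2 CAS ⇒ ok; ctr=5 reg=4
step 11: T0 LOAD ⇒ load; ctr=5 reg=5
step 12: T0 CAS ⇒ ok; ctr=6 reg=5

counter = 6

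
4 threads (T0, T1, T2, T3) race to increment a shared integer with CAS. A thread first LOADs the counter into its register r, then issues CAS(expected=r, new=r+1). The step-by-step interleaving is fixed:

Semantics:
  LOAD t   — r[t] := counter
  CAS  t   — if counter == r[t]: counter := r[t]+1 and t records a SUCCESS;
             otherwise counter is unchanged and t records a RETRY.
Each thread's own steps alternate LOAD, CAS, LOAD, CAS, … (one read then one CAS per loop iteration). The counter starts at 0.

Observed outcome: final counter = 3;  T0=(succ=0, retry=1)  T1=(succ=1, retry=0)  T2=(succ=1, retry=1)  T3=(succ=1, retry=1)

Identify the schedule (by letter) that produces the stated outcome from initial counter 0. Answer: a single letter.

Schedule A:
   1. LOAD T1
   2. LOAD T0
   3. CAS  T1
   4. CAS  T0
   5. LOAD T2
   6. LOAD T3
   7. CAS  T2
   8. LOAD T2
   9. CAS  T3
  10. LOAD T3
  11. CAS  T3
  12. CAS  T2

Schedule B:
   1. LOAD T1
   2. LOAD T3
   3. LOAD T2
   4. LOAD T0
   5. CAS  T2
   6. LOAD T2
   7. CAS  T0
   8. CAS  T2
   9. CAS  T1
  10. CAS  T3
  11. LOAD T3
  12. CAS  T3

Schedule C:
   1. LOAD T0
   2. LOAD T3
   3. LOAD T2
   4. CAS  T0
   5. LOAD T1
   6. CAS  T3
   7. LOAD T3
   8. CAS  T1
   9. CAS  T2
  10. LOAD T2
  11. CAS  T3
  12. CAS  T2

Simulating candidate A:
T1 LOAD — after: cnt=0, r=0 — load
T0 LOAD — after: cnt=0, r=0 — load
T1 CAS — after: cnt=1, r=0 — ok
T0 CAS — after: cnt=1, r=0 — retry
T2 LOAD — after: cnt=1, r=1 — load
T3 LOAD — after: cnt=1, r=1 — load
T2 CAS — after: cnt=2, r=1 — ok
T2 LOAD — after: cnt=2, r=2 — load
T3 CAS — after: cnt=2, r=1 — retry
T3 LOAD — after: cnt=2, r=2 — load
T3 CAS — after: cnt=3, r=2 — ok
T2 CAS — after: cnt=3, r=2 — retry

A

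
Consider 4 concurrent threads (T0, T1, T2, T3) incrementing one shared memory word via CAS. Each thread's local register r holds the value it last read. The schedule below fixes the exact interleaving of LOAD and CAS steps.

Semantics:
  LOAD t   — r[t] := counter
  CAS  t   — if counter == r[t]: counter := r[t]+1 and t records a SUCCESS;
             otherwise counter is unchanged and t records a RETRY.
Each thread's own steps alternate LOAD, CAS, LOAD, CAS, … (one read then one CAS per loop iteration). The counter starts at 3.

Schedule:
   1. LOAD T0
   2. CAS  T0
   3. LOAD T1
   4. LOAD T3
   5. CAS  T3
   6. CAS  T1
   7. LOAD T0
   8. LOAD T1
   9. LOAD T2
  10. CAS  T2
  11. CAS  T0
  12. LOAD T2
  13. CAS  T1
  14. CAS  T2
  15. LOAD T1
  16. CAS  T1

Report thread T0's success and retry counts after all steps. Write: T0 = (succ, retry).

T0 = (1, 1)

[1] T0.load  rd  (counter 3, T0.r 3)
[2] T0.cas  hit  (counter 4, T0.r 3)
[3] T1.load  rd  (counter 4, T1.r 4)
[4] T3.load  rd  (counter 4, T3.r 4)
[5] T3.cas  hit  (counter 5, T3.r 4)
[6] T1.cas  miss  (counter 5, T1.r 4)
[7] T0.load  rd  (counter 5, T0.r 5)
[8] T1.load  rd  (counter 5, T1.r 5)
[9] T2.load  rd  (counter 5, T2.r 5)
[10] T2.cas  hit  (counter 6, T2.r 5)
[11] T0.cas  miss  (counter 6, T0.r 5)
[12] T2.load  rd  (counter 6, T2.r 6)
[13] T1.cas  miss  (counter 6, T1.r 5)
[14] T2.cas  hit  (counter 7, T2.r 6)
[15] T1.load  rd  (counter 7, T1.r 7)
[16] T1.cas  hit  (counter 8, T1.r 7)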